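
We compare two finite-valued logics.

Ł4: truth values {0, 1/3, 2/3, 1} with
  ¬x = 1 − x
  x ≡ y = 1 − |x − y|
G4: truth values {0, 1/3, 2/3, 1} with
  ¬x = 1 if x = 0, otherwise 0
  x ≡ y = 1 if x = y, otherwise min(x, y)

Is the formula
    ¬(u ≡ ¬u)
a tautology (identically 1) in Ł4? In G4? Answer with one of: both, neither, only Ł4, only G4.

In Ł4: at u = 1/3 the value is 1/3 — not a tautology.
In G4: every assignment gives 1 — tautology.

only G4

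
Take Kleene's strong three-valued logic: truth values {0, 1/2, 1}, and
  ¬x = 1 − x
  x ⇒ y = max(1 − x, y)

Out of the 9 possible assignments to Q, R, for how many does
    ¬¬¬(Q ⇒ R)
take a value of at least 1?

1

Q = 0, R = 0 ↦ 0  <
Q = 0, R = 1/2 ↦ 0  <
Q = 0, R = 1 ↦ 0  <
Q = 1/2, R = 0 ↦ 1/2  <
Q = 1/2, R = 1/2 ↦ 1/2  <
Q = 1/2, R = 1 ↦ 0  <
Q = 1, R = 0 ↦ 1  ≥
Q = 1, R = 1/2 ↦ 1/2  <
Q = 1, R = 1 ↦ 0  <
So 1 of the 9 assignments meets the threshold.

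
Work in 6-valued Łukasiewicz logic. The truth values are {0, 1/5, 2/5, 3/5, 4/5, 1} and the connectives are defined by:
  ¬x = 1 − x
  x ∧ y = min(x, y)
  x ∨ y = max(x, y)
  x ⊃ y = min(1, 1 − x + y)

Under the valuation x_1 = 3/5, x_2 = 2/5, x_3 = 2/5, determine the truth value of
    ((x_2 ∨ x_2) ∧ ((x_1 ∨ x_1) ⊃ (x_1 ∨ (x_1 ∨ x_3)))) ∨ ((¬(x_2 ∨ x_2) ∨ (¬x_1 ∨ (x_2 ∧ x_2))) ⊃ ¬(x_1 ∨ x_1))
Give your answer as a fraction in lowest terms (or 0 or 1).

4/5

x_2 ∨ x_2 = 2/5 ∨ 2/5 = 2/5
x_1 ∨ x_1 = 3/5 ∨ 3/5 = 3/5
x_1 ∨ x_3 = 3/5 ∨ 2/5 = 3/5
x_1 ∨ (x_1 ∨ x_3) = 3/5 ∨ 3/5 = 3/5
(x_1 ∨ x_1) ⊃ (x_1 ∨ (x_1 ∨ x_3)) = 3/5 ⊃ 3/5 = 1
(x_2 ∨ x_2) ∧ ((x_1 ∨ x_1) ⊃ (x_1 ∨ (x_1 ∨ x_3))) = 2/5 ∧ 1 = 2/5
x_2 ∨ x_2 = 2/5 ∨ 2/5 = 2/5
¬(x_2 ∨ x_2) = ¬2/5 = 3/5
¬x_1 = ¬3/5 = 2/5
x_2 ∧ x_2 = 2/5 ∧ 2/5 = 2/5
¬x_1 ∨ (x_2 ∧ x_2) = 2/5 ∨ 2/5 = 2/5
¬(x_2 ∨ x_2) ∨ (¬x_1 ∨ (x_2 ∧ x_2)) = 3/5 ∨ 2/5 = 3/5
x_1 ∨ x_1 = 3/5 ∨ 3/5 = 3/5
¬(x_1 ∨ x_1) = ¬3/5 = 2/5
(¬(x_2 ∨ x_2) ∨ (¬x_1 ∨ (x_2 ∧ x_2))) ⊃ ¬(x_1 ∨ x_1) = 3/5 ⊃ 2/5 = 4/5
((x_2 ∨ x_2) ∧ ((x_1 ∨ x_1) ⊃ (x_1 ∨ (x_1 ∨ x_3)))) ∨ ((¬(x_2 ∨ x_2) ∨ (¬x_1 ∨ (x_2 ∧ x_2))) ⊃ ¬(x_1 ∨ x_1)) = 2/5 ∨ 4/5 = 4/5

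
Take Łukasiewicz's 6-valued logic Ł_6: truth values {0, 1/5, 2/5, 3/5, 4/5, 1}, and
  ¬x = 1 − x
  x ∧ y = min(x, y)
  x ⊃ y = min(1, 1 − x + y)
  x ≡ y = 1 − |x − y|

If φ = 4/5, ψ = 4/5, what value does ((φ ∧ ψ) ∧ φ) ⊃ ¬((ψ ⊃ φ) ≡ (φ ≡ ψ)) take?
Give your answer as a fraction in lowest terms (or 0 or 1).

φ ∧ ψ = 4/5 ∧ 4/5 = 4/5
(φ ∧ ψ) ∧ φ = 4/5 ∧ 4/5 = 4/5
ψ ⊃ φ = 4/5 ⊃ 4/5 = 1
φ ≡ ψ = 4/5 ≡ 4/5 = 1
(ψ ⊃ φ) ≡ (φ ≡ ψ) = 1 ≡ 1 = 1
¬((ψ ⊃ φ) ≡ (φ ≡ ψ)) = ¬1 = 0
((φ ∧ ψ) ∧ φ) ⊃ ¬((ψ ⊃ φ) ≡ (φ ≡ ψ)) = 4/5 ⊃ 0 = 1/5

1/5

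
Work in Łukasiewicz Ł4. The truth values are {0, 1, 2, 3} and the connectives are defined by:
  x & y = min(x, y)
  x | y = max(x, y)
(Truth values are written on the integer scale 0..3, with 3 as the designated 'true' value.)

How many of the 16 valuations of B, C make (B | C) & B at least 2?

B = 0, C = 0 ↦ 0  <
B = 0, C = 1 ↦ 0  <
B = 0, C = 2 ↦ 0  <
B = 0, C = 3 ↦ 0  <
B = 1, C = 0 ↦ 1  <
B = 1, C = 1 ↦ 1  <
B = 1, C = 2 ↦ 1  <
B = 1, C = 3 ↦ 1  <
B = 2, C = 0 ↦ 2  ≥
B = 2, C = 1 ↦ 2  ≥
B = 2, C = 2 ↦ 2  ≥
B = 2, C = 3 ↦ 2  ≥
B = 3, C = 0 ↦ 3  ≥
B = 3, C = 1 ↦ 3  ≥
B = 3, C = 2 ↦ 3  ≥
B = 3, C = 3 ↦ 3  ≥
So 8 of the 16 assignments meet the threshold.

8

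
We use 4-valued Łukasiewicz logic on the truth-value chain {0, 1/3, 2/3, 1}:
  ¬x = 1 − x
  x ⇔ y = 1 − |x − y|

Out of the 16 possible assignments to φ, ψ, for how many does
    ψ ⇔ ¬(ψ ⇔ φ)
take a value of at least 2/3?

φ = 0, ψ = 0 ↦ 1  ≥
φ = 0, ψ = 1/3 ↦ 1  ≥
φ = 0, ψ = 2/3 ↦ 1  ≥
φ = 0, ψ = 1 ↦ 1  ≥
φ = 1/3, ψ = 0 ↦ 2/3  ≥
φ = 1/3, ψ = 1/3 ↦ 2/3  ≥
φ = 1/3, ψ = 2/3 ↦ 2/3  ≥
φ = 1/3, ψ = 1 ↦ 2/3  ≥
φ = 2/3, ψ = 0 ↦ 1/3  <
φ = 2/3, ψ = 1/3 ↦ 1  ≥
φ = 2/3, ψ = 2/3 ↦ 1/3  <
φ = 2/3, ψ = 1 ↦ 1/3  <
φ = 1, ψ = 0 ↦ 0  <
φ = 1, ψ = 1/3 ↦ 2/3  ≥
φ = 1, ψ = 2/3 ↦ 2/3  ≥
φ = 1, ψ = 1 ↦ 0  <
So 11 of the 16 assignments meet the threshold.

11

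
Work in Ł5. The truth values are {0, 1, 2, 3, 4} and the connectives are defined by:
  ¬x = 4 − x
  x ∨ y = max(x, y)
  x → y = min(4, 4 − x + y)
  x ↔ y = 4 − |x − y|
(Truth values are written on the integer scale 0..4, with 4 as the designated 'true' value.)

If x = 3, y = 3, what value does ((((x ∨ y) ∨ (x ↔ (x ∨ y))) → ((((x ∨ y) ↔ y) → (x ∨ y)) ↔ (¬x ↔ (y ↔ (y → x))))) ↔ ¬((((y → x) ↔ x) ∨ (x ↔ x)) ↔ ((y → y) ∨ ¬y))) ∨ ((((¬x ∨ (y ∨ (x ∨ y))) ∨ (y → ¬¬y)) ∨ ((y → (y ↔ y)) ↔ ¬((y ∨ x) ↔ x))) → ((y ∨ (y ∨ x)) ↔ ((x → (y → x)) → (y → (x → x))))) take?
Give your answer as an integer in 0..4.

3

x ∨ y = 3 ∨ 3 = 3
x ∨ y = 3 ∨ 3 = 3
x ↔ (x ∨ y) = 3 ↔ 3 = 4
(x ∨ y) ∨ (x ↔ (x ∨ y)) = 3 ∨ 4 = 4
x ∨ y = 3 ∨ 3 = 3
(x ∨ y) ↔ y = 3 ↔ 3 = 4
x ∨ y = 3 ∨ 3 = 3
((x ∨ y) ↔ y) → (x ∨ y) = 4 → 3 = 3
¬x = ¬3 = 1
y → x = 3 → 3 = 4
y ↔ (y → x) = 3 ↔ 4 = 3
¬x ↔ (y ↔ (y → x)) = 1 ↔ 3 = 2
(((x ∨ y) ↔ y) → (x ∨ y)) ↔ (¬x ↔ (y ↔ (y → x))) = 3 ↔ 2 = 3
((x ∨ y) ∨ (x ↔ (x ∨ y))) → ((((x ∨ y) ↔ y) → (x ∨ y)) ↔ (¬x ↔ (y ↔ (y → x)))) = 4 → 3 = 3
y → x = 3 → 3 = 4
(y → x) ↔ x = 4 ↔ 3 = 3
x ↔ x = 3 ↔ 3 = 4
((y → x) ↔ x) ∨ (x ↔ x) = 3 ∨ 4 = 4
y → y = 3 → 3 = 4
¬y = ¬3 = 1
(y → y) ∨ ¬y = 4 ∨ 1 = 4
(((y → x) ↔ x) ∨ (x ↔ x)) ↔ ((y → y) ∨ ¬y) = 4 ↔ 4 = 4
¬((((y → x) ↔ x) ∨ (x ↔ x)) ↔ ((y → y) ∨ ¬y)) = ¬4 = 0
(((x ∨ y) ∨ (x ↔ (x ∨ y))) → ((((x ∨ y) ↔ y) → (x ∨ y)) ↔ (¬x ↔ (y ↔ (y → x))))) ↔ ¬((((y → x) ↔ x) ∨ (x ↔ x)) ↔ ((y → y) ∨ ¬y)) = 3 ↔ 0 = 1
¬x = ¬3 = 1
x ∨ y = 3 ∨ 3 = 3
y ∨ (x ∨ y) = 3 ∨ 3 = 3
¬x ∨ (y ∨ (x ∨ y)) = 1 ∨ 3 = 3
¬y = ¬3 = 1
¬¬y = ¬1 = 3
y → ¬¬y = 3 → 3 = 4
(¬x ∨ (y ∨ (x ∨ y))) ∨ (y → ¬¬y) = 3 ∨ 4 = 4
y ↔ y = 3 ↔ 3 = 4
y → (y ↔ y) = 3 → 4 = 4
y ∨ x = 3 ∨ 3 = 3
(y ∨ x) ↔ x = 3 ↔ 3 = 4
¬((y ∨ x) ↔ x) = ¬4 = 0
(y → (y ↔ y)) ↔ ¬((y ∨ x) ↔ x) = 4 ↔ 0 = 0
((¬x ∨ (y ∨ (x ∨ y))) ∨ (y → ¬¬y)) ∨ ((y → (y ↔ y)) ↔ ¬((y ∨ x) ↔ x)) = 4 ∨ 0 = 4
y ∨ x = 3 ∨ 3 = 3
y ∨ (y ∨ x) = 3 ∨ 3 = 3
y → x = 3 → 3 = 4
x → (y → x) = 3 → 4 = 4
x → x = 3 → 3 = 4
y → (x → x) = 3 → 4 = 4
(x → (y → x)) → (y → (x → x)) = 4 → 4 = 4
(y ∨ (y ∨ x)) ↔ ((x → (y → x)) → (y → (x → x))) = 3 ↔ 4 = 3
(((¬x ∨ (y ∨ (x ∨ y))) ∨ (y → ¬¬y)) ∨ ((y → (y ↔ y)) ↔ ¬((y ∨ x) ↔ x))) → ((y ∨ (y ∨ x)) ↔ ((x → (y → x)) → (y → (x → x)))) = 4 → 3 = 3
((((x ∨ y) ∨ (x ↔ (x ∨ y))) → ((((x ∨ y) ↔ y) → (x ∨ y)) ↔ (¬x ↔ (y ↔ (y → x))))) ↔ ¬((((y → x) ↔ x) ∨ (x ↔ x)) ↔ ((y → y) ∨ ¬y))) ∨ ((((¬x ∨ (y ∨ (x ∨ y))) ∨ (y → ¬¬y)) ∨ ((y → (y ↔ y)) ↔ ¬((y ∨ x) ↔ x))) → ((y ∨ (y ∨ x)) ↔ ((x → (y → x)) → (y → (x → x))))) = 1 ∨ 3 = 3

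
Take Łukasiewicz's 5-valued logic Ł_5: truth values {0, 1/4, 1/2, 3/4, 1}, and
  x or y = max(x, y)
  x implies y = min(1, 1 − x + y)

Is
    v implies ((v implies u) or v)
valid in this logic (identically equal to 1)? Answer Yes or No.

At u = 0, v = 3/4, for instance:
v implies u = 3/4 implies 0 = 1/4
(v implies u) or v = 1/4 or 3/4 = 3/4
v implies ((v implies u) or v) = 3/4 implies 3/4 = 1
and checking the remaining 24 assignments likewise gives ≥ 1 in every case.

Yes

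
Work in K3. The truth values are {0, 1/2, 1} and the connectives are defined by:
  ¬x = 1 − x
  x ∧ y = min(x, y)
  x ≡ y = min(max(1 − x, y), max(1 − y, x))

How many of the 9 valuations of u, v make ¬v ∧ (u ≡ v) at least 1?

u = 0, v = 0 ↦ 1  ≥
u = 0, v = 1/2 ↦ 1/2  <
u = 0, v = 1 ↦ 0  <
u = 1/2, v = 0 ↦ 1/2  <
u = 1/2, v = 1/2 ↦ 1/2  <
u = 1/2, v = 1 ↦ 0  <
u = 1, v = 0 ↦ 0  <
u = 1, v = 1/2 ↦ 1/2  <
u = 1, v = 1 ↦ 0  <
So 1 of the 9 assignments meets the threshold.

1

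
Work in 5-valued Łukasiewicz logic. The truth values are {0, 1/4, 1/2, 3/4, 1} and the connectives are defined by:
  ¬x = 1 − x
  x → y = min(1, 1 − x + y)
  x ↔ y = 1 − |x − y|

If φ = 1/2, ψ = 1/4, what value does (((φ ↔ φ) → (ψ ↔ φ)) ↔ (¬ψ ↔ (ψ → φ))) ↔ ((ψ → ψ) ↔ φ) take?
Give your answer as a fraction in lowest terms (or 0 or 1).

φ ↔ φ = 1/2 ↔ 1/2 = 1
ψ ↔ φ = 1/4 ↔ 1/2 = 3/4
(φ ↔ φ) → (ψ ↔ φ) = 1 → 3/4 = 3/4
¬ψ = ¬1/4 = 3/4
ψ → φ = 1/4 → 1/2 = 1
¬ψ ↔ (ψ → φ) = 3/4 ↔ 1 = 3/4
((φ ↔ φ) → (ψ ↔ φ)) ↔ (¬ψ ↔ (ψ → φ)) = 3/4 ↔ 3/4 = 1
ψ → ψ = 1/4 → 1/4 = 1
(ψ → ψ) ↔ φ = 1 ↔ 1/2 = 1/2
(((φ ↔ φ) → (ψ ↔ φ)) ↔ (¬ψ ↔ (ψ → φ))) ↔ ((ψ → ψ) ↔ φ) = 1 ↔ 1/2 = 1/2

1/2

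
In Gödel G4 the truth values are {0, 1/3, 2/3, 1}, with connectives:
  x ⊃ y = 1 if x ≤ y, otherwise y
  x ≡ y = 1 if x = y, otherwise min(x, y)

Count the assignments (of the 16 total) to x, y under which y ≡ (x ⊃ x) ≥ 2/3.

x = 0, y = 0 ↦ 0  <
x = 0, y = 1/3 ↦ 1/3  <
x = 0, y = 2/3 ↦ 2/3  ≥
x = 0, y = 1 ↦ 1  ≥
x = 1/3, y = 0 ↦ 0  <
x = 1/3, y = 1/3 ↦ 1/3  <
x = 1/3, y = 2/3 ↦ 2/3  ≥
x = 1/3, y = 1 ↦ 1  ≥
x = 2/3, y = 0 ↦ 0  <
x = 2/3, y = 1/3 ↦ 1/3  <
x = 2/3, y = 2/3 ↦ 2/3  ≥
x = 2/3, y = 1 ↦ 1  ≥
x = 1, y = 0 ↦ 0  <
x = 1, y = 1/3 ↦ 1/3  <
x = 1, y = 2/3 ↦ 2/3  ≥
x = 1, y = 1 ↦ 1  ≥
So 8 of the 16 assignments meet the threshold.

8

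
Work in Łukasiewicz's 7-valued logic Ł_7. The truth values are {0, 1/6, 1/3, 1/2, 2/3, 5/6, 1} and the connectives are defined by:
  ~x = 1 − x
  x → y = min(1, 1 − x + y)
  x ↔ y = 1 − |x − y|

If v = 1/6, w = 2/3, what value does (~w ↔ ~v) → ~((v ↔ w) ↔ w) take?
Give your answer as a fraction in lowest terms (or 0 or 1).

2/3

~w = ~2/3 = 1/3
~v = ~1/6 = 5/6
~w ↔ ~v = 1/3 ↔ 5/6 = 1/2
v ↔ w = 1/6 ↔ 2/3 = 1/2
(v ↔ w) ↔ w = 1/2 ↔ 2/3 = 5/6
~((v ↔ w) ↔ w) = ~5/6 = 1/6
(~w ↔ ~v) → ~((v ↔ w) ↔ w) = 1/2 → 1/6 = 2/3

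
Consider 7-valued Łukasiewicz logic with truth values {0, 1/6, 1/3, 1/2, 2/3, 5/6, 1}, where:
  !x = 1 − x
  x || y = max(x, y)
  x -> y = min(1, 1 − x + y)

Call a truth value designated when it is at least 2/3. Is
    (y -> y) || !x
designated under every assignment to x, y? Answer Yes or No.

Yes

At x = 5/6, y = 2/3, for instance:
y -> y = 2/3 -> 2/3 = 1
!x = !5/6 = 1/6
(y -> y) || !x = 1 || 1/6 = 1
and checking the remaining 48 assignments likewise gives ≥ 2/3 in every case.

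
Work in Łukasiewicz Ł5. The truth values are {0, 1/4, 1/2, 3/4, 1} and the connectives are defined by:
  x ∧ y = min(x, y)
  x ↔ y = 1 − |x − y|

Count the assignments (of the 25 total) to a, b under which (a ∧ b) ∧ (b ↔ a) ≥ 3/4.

value 1: 1 assignment (counts)
value 3/4: 3 assignments (counts)
value 1/2: 5 assignments
value 1/4: 7 assignments
value 0: 9 assignments
So 4 of the 25 assignments meet the threshold.

4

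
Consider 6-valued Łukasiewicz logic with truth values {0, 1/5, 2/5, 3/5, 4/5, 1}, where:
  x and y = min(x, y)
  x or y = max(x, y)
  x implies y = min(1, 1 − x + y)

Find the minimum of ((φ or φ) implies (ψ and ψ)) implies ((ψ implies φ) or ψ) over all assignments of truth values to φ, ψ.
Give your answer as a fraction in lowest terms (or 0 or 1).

3/5

Take φ = 0, ψ = 2/5:
φ or φ = 0 or 0 = 0
ψ and ψ = 2/5 and 2/5 = 2/5
(φ or φ) implies (ψ and ψ) = 0 implies 2/5 = 1
ψ implies φ = 2/5 implies 0 = 3/5
(ψ implies φ) or ψ = 3/5 or 2/5 = 3/5
((φ or φ) implies (ψ and ψ)) implies ((ψ implies φ) or ψ) = 1 implies 3/5 = 3/5
No assignment yields a value below 3/5, so this is the minimum.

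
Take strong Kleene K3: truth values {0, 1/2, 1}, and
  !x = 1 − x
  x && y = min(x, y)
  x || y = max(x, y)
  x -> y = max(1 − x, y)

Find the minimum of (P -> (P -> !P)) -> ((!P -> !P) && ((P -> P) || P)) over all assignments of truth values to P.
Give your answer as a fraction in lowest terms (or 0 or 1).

1/2

Take P = 1/2:
!P = !1/2 = 1/2
P -> !P = 1/2 -> 1/2 = 1/2
P -> (P -> !P) = 1/2 -> 1/2 = 1/2
!P = !1/2 = 1/2
!P = !1/2 = 1/2
!P -> !P = 1/2 -> 1/2 = 1/2
P -> P = 1/2 -> 1/2 = 1/2
(P -> P) || P = 1/2 || 1/2 = 1/2
(!P -> !P) && ((P -> P) || P) = 1/2 && 1/2 = 1/2
(P -> (P -> !P)) -> ((!P -> !P) && ((P -> P) || P)) = 1/2 -> 1/2 = 1/2
No assignment yields a value below 1/2, so this is the minimum.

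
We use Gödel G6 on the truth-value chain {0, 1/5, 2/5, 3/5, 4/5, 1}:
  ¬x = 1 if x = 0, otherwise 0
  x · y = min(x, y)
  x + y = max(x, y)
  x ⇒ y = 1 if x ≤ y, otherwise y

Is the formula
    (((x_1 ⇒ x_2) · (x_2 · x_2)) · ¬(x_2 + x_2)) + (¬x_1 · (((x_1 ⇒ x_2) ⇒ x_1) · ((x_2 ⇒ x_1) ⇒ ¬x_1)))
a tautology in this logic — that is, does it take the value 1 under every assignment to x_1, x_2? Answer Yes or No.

Counterexample: take x_1 = 0, x_2 = 0.
x_1 ⇒ x_2 = 0 ⇒ 0 = 1
x_2 · x_2 = 0 · 0 = 0
(x_1 ⇒ x_2) · (x_2 · x_2) = 1 · 0 = 0
x_2 + x_2 = 0 + 0 = 0
¬(x_2 + x_2) = ¬0 = 1
((x_1 ⇒ x_2) · (x_2 · x_2)) · ¬(x_2 + x_2) = 0 · 1 = 0
¬x_1 = ¬0 = 1
x_1 ⇒ x_2 = 0 ⇒ 0 = 1
(x_1 ⇒ x_2) ⇒ x_1 = 1 ⇒ 0 = 0
x_2 ⇒ x_1 = 0 ⇒ 0 = 1
¬x_1 = ¬0 = 1
(x_2 ⇒ x_1) ⇒ ¬x_1 = 1 ⇒ 1 = 1
((x_1 ⇒ x_2) ⇒ x_1) · ((x_2 ⇒ x_1) ⇒ ¬x_1) = 0 · 1 = 0
¬x_1 · (((x_1 ⇒ x_2) ⇒ x_1) · ((x_2 ⇒ x_1) ⇒ ¬x_1)) = 1 · 0 = 0
(((x_1 ⇒ x_2) · (x_2 · x_2)) · ¬(x_2 + x_2)) + (¬x_1 · (((x_1 ⇒ x_2) ⇒ x_1) · ((x_2 ⇒ x_1) ⇒ ¬x_1))) = 0 + 0 = 0
This gives 0 ≠ 1.

No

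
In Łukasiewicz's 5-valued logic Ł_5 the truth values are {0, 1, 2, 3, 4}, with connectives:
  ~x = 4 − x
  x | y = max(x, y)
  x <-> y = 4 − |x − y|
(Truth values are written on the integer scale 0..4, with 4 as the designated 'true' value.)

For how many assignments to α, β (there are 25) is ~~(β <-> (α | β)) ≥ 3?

19

value 4: 15 assignments (counts)
value 3: 4 assignments (counts)
value 2: 3 assignments
value 1: 2 assignments
value 0: 1 assignment
So 19 of the 25 assignments meet the threshold.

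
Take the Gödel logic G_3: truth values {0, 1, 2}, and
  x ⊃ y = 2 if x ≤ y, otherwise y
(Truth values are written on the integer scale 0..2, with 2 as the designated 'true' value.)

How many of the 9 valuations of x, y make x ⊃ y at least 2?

6

x = 0, y = 0 ↦ 2  ≥
x = 0, y = 1 ↦ 2  ≥
x = 0, y = 2 ↦ 2  ≥
x = 1, y = 0 ↦ 0  <
x = 1, y = 1 ↦ 2  ≥
x = 1, y = 2 ↦ 2  ≥
x = 2, y = 0 ↦ 0  <
x = 2, y = 1 ↦ 1  <
x = 2, y = 2 ↦ 2  ≥
So 6 of the 9 assignments meet the threshold.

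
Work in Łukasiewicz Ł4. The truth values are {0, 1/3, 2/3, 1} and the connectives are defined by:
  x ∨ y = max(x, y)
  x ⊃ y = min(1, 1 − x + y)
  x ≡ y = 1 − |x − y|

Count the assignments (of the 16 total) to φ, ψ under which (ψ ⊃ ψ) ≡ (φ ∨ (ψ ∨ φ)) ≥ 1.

φ = 0, ψ = 0 ↦ 0  <
φ = 0, ψ = 1/3 ↦ 1/3  <
φ = 0, ψ = 2/3 ↦ 2/3  <
φ = 0, ψ = 1 ↦ 1  ≥
φ = 1/3, ψ = 0 ↦ 1/3  <
φ = 1/3, ψ = 1/3 ↦ 1/3  <
φ = 1/3, ψ = 2/3 ↦ 2/3  <
φ = 1/3, ψ = 1 ↦ 1  ≥
φ = 2/3, ψ = 0 ↦ 2/3  <
φ = 2/3, ψ = 1/3 ↦ 2/3  <
φ = 2/3, ψ = 2/3 ↦ 2/3  <
φ = 2/3, ψ = 1 ↦ 1  ≥
φ = 1, ψ = 0 ↦ 1  ≥
φ = 1, ψ = 1/3 ↦ 1  ≥
φ = 1, ψ = 2/3 ↦ 1  ≥
φ = 1, ψ = 1 ↦ 1  ≥
So 7 of the 16 assignments meet the threshold.

7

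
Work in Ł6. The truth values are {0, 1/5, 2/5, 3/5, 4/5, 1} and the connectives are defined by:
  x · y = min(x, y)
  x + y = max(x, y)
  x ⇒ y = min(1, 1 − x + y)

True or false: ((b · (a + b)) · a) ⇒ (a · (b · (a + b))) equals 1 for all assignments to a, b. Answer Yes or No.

At a = 3/5, b = 4/5, for instance:
a + b = 3/5 + 4/5 = 4/5
b · (a + b) = 4/5 · 4/5 = 4/5
(b · (a + b)) · a = 4/5 · 3/5 = 3/5
a · (b · (a + b)) = 3/5 · 4/5 = 3/5
((b · (a + b)) · a) ⇒ (a · (b · (a + b))) = 3/5 ⇒ 3/5 = 1
and checking the remaining 35 assignments likewise gives ≥ 1 in every case.

Yes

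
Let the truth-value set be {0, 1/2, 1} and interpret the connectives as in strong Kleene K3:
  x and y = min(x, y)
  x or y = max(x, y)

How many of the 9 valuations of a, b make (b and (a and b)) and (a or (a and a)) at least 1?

1

a = 0, b = 0 ↦ 0  <
a = 0, b = 1/2 ↦ 0  <
a = 0, b = 1 ↦ 0  <
a = 1/2, b = 0 ↦ 0  <
a = 1/2, b = 1/2 ↦ 1/2  <
a = 1/2, b = 1 ↦ 1/2  <
a = 1, b = 0 ↦ 0  <
a = 1, b = 1/2 ↦ 1/2  <
a = 1, b = 1 ↦ 1  ≥
So 1 of the 9 assignments meets the threshold.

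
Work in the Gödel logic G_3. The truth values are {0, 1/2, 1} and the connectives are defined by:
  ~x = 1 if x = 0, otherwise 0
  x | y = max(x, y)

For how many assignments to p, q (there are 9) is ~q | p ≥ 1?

p = 0, q = 0 ↦ 1  ≥
p = 0, q = 1/2 ↦ 0  <
p = 0, q = 1 ↦ 0  <
p = 1/2, q = 0 ↦ 1  ≥
p = 1/2, q = 1/2 ↦ 1/2  <
p = 1/2, q = 1 ↦ 1/2  <
p = 1, q = 0 ↦ 1  ≥
p = 1, q = 1/2 ↦ 1  ≥
p = 1, q = 1 ↦ 1  ≥
So 5 of the 9 assignments meet the threshold.

5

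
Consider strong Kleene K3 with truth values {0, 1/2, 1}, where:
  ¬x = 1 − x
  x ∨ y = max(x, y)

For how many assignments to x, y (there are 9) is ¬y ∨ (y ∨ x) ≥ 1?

x = 0, y = 0 ↦ 1  ≥
x = 0, y = 1/2 ↦ 1/2  <
x = 0, y = 1 ↦ 1  ≥
x = 1/2, y = 0 ↦ 1  ≥
x = 1/2, y = 1/2 ↦ 1/2  <
x = 1/2, y = 1 ↦ 1  ≥
x = 1, y = 0 ↦ 1  ≥
x = 1, y = 1/2 ↦ 1  ≥
x = 1, y = 1 ↦ 1  ≥
So 7 of the 9 assignments meet the threshold.

7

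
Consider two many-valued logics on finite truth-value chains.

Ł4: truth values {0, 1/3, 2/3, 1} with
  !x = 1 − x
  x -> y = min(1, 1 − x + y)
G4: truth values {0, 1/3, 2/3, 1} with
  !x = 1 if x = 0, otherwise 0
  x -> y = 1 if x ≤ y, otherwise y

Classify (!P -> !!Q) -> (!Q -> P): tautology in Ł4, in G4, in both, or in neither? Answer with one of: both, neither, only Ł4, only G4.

In Ł4: every assignment gives 1 — tautology.
In G4: at P = 1/3, Q = 0 the value is 1/3 — not a tautology.

only Ł4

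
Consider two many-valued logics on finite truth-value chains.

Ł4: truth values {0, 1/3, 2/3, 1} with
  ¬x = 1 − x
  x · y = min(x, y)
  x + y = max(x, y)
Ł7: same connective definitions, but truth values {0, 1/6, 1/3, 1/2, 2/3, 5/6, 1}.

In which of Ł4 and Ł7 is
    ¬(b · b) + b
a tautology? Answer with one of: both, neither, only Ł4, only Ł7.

neither

In Ł4: at b = 1/3 the value is 2/3 — not a tautology.
In Ł7: at b = 1/6 the value is 5/6 — not a tautology.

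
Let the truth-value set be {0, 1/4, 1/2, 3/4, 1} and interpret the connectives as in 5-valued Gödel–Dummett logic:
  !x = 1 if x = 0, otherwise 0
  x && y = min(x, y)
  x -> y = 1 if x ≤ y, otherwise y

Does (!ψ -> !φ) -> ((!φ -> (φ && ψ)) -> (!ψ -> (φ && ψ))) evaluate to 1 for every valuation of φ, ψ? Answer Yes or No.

At φ = 0, ψ = 1/4, for instance:
!ψ = !1/4 = 0
!φ = !0 = 1
!ψ -> !φ = 0 -> 1 = 1
φ && ψ = 0 && 1/4 = 0
!φ -> (φ && ψ) = 1 -> 0 = 0
!ψ -> (φ && ψ) = 0 -> 0 = 1
(!φ -> (φ && ψ)) -> (!ψ -> (φ && ψ)) = 0 -> 1 = 1
(!ψ -> !φ) -> ((!φ -> (φ && ψ)) -> (!ψ -> (φ && ψ))) = 1 -> 1 = 1
and checking the remaining 24 assignments likewise gives ≥ 1 in every case.

Yes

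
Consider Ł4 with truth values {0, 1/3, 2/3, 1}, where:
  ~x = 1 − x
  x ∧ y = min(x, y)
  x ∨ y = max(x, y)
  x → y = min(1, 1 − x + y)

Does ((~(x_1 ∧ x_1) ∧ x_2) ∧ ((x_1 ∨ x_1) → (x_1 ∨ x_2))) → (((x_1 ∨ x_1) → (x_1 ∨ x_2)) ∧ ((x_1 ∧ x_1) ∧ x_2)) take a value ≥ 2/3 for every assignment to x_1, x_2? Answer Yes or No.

No

Counterexample: take x_1 = 0, x_2 = 2/3.
x_1 ∧ x_1 = 0 ∧ 0 = 0
~(x_1 ∧ x_1) = ~0 = 1
~(x_1 ∧ x_1) ∧ x_2 = 1 ∧ 2/3 = 2/3
x_1 ∨ x_1 = 0 ∨ 0 = 0
x_1 ∨ x_2 = 0 ∨ 2/3 = 2/3
(x_1 ∨ x_1) → (x_1 ∨ x_2) = 0 → 2/3 = 1
(~(x_1 ∧ x_1) ∧ x_2) ∧ ((x_1 ∨ x_1) → (x_1 ∨ x_2)) = 2/3 ∧ 1 = 2/3
x_1 ∨ x_1 = 0 ∨ 0 = 0
x_1 ∨ x_2 = 0 ∨ 2/3 = 2/3
(x_1 ∨ x_1) → (x_1 ∨ x_2) = 0 → 2/3 = 1
x_1 ∧ x_1 = 0 ∧ 0 = 0
(x_1 ∧ x_1) ∧ x_2 = 0 ∧ 2/3 = 0
((x_1 ∨ x_1) → (x_1 ∨ x_2)) ∧ ((x_1 ∧ x_1) ∧ x_2) = 1 ∧ 0 = 0
((~(x_1 ∧ x_1) ∧ x_2) ∧ ((x_1 ∨ x_1) → (x_1 ∨ x_2))) → (((x_1 ∨ x_1) → (x_1 ∨ x_2)) ∧ ((x_1 ∧ x_1) ∧ x_2)) = 2/3 → 0 = 1/3
This gives 1/3, which is below 2/3.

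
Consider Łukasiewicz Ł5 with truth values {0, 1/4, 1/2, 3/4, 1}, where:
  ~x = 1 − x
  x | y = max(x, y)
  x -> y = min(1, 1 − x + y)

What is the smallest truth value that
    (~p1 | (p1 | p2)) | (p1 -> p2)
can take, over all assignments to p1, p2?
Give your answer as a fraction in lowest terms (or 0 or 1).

Take p1 = 1/2, p2 = 0:
~p1 = ~1/2 = 1/2
p1 | p2 = 1/2 | 0 = 1/2
~p1 | (p1 | p2) = 1/2 | 1/2 = 1/2
p1 -> p2 = 1/2 -> 0 = 1/2
(~p1 | (p1 | p2)) | (p1 -> p2) = 1/2 | 1/2 = 1/2
No assignment yields a value below 1/2, so this is the minimum.

1/2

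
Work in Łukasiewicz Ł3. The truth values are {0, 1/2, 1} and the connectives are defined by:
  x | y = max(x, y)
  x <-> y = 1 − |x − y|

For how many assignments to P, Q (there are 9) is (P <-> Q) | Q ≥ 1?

5

P = 0, Q = 0 ↦ 1  ≥
P = 0, Q = 1/2 ↦ 1/2  <
P = 0, Q = 1 ↦ 1  ≥
P = 1/2, Q = 0 ↦ 1/2  <
P = 1/2, Q = 1/2 ↦ 1  ≥
P = 1/2, Q = 1 ↦ 1  ≥
P = 1, Q = 0 ↦ 0  <
P = 1, Q = 1/2 ↦ 1/2  <
P = 1, Q = 1 ↦ 1  ≥
So 5 of the 9 assignments meet the threshold.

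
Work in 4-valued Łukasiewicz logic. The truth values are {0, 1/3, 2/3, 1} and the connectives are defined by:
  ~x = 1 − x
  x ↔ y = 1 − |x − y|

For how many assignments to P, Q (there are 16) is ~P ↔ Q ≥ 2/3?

P = 0, Q = 0 ↦ 0  <
P = 0, Q = 1/3 ↦ 1/3  <
P = 0, Q = 2/3 ↦ 2/3  ≥
P = 0, Q = 1 ↦ 1  ≥
P = 1/3, Q = 0 ↦ 1/3  <
P = 1/3, Q = 1/3 ↦ 2/3  ≥
P = 1/3, Q = 2/3 ↦ 1  ≥
P = 1/3, Q = 1 ↦ 2/3  ≥
P = 2/3, Q = 0 ↦ 2/3  ≥
P = 2/3, Q = 1/3 ↦ 1  ≥
P = 2/3, Q = 2/3 ↦ 2/3  ≥
P = 2/3, Q = 1 ↦ 1/3  <
P = 1, Q = 0 ↦ 1  ≥
P = 1, Q = 1/3 ↦ 2/3  ≥
P = 1, Q = 2/3 ↦ 1/3  <
P = 1, Q = 1 ↦ 0  <
So 10 of the 16 assignments meet the threshold.

10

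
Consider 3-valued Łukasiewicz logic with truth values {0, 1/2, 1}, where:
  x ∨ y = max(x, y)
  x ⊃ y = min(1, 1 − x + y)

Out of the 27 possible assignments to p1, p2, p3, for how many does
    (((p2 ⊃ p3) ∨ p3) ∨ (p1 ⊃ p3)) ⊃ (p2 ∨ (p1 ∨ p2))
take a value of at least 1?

value 1: 16 assignments (counts)
value 1/2: 8 assignments
value 0: 3 assignments
So 16 of the 27 assignments meet the threshold.

16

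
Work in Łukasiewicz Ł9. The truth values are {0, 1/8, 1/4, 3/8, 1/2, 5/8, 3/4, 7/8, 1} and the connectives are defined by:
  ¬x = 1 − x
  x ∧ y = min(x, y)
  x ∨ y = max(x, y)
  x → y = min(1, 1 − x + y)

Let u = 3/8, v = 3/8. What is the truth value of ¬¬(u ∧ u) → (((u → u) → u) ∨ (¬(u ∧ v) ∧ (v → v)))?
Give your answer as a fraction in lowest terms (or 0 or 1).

1

u ∧ u = 3/8 ∧ 3/8 = 3/8
¬(u ∧ u) = ¬3/8 = 5/8
¬¬(u ∧ u) = ¬5/8 = 3/8
u → u = 3/8 → 3/8 = 1
(u → u) → u = 1 → 3/8 = 3/8
u ∧ v = 3/8 ∧ 3/8 = 3/8
¬(u ∧ v) = ¬3/8 = 5/8
v → v = 3/8 → 3/8 = 1
¬(u ∧ v) ∧ (v → v) = 5/8 ∧ 1 = 5/8
((u → u) → u) ∨ (¬(u ∧ v) ∧ (v → v)) = 3/8 ∨ 5/8 = 5/8
¬¬(u ∧ u) → (((u → u) → u) ∨ (¬(u ∧ v) ∧ (v → v))) = 3/8 → 5/8 = 1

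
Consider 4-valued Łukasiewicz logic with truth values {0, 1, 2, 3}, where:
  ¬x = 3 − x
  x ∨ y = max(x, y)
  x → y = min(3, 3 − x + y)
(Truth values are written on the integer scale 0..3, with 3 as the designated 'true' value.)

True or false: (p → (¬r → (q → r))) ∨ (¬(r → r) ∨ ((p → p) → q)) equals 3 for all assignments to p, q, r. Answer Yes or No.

Counterexample: take p = 2, q = 2, r = 0.
¬r = ¬0 = 3
q → r = 2 → 0 = 1
¬r → (q → r) = 3 → 1 = 1
p → (¬r → (q → r)) = 2 → 1 = 2
r → r = 0 → 0 = 3
¬(r → r) = ¬3 = 0
p → p = 2 → 2 = 3
(p → p) → q = 3 → 2 = 2
¬(r → r) ∨ ((p → p) → q) = 0 ∨ 2 = 2
(p → (¬r → (q → r))) ∨ (¬(r → r) ∨ ((p → p) → q)) = 2 ∨ 2 = 2
This gives 2 ≠ 3.

No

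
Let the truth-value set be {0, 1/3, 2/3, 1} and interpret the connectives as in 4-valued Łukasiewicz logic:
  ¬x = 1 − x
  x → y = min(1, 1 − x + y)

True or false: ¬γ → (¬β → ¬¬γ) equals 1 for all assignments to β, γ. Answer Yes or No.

Counterexample: take β = 0, γ = 0.
¬γ = ¬0 = 1
¬β = ¬0 = 1
¬γ = ¬0 = 1
¬¬γ = ¬1 = 0
¬β → ¬¬γ = 1 → 0 = 0
¬γ → (¬β → ¬¬γ) = 1 → 0 = 0
This gives 0 ≠ 1.

No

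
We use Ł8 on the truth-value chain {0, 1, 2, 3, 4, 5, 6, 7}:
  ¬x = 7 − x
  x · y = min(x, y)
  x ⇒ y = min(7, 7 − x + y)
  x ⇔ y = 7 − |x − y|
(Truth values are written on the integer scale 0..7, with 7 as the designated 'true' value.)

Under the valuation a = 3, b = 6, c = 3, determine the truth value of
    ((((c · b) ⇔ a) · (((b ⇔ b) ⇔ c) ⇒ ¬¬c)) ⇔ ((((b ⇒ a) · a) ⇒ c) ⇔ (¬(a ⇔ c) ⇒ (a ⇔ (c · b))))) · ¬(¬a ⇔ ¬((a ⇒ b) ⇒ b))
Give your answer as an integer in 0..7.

3

c · b = 3 · 6 = 3
(c · b) ⇔ a = 3 ⇔ 3 = 7
b ⇔ b = 6 ⇔ 6 = 7
(b ⇔ b) ⇔ c = 7 ⇔ 3 = 3
¬c = ¬3 = 4
¬¬c = ¬4 = 3
((b ⇔ b) ⇔ c) ⇒ ¬¬c = 3 ⇒ 3 = 7
((c · b) ⇔ a) · (((b ⇔ b) ⇔ c) ⇒ ¬¬c) = 7 · 7 = 7
b ⇒ a = 6 ⇒ 3 = 4
(b ⇒ a) · a = 4 · 3 = 3
((b ⇒ a) · a) ⇒ c = 3 ⇒ 3 = 7
a ⇔ c = 3 ⇔ 3 = 7
¬(a ⇔ c) = ¬7 = 0
c · b = 3 · 6 = 3
a ⇔ (c · b) = 3 ⇔ 3 = 7
¬(a ⇔ c) ⇒ (a ⇔ (c · b)) = 0 ⇒ 7 = 7
(((b ⇒ a) · a) ⇒ c) ⇔ (¬(a ⇔ c) ⇒ (a ⇔ (c · b))) = 7 ⇔ 7 = 7
(((c · b) ⇔ a) · (((b ⇔ b) ⇔ c) ⇒ ¬¬c)) ⇔ ((((b ⇒ a) · a) ⇒ c) ⇔ (¬(a ⇔ c) ⇒ (a ⇔ (c · b)))) = 7 ⇔ 7 = 7
¬a = ¬3 = 4
a ⇒ b = 3 ⇒ 6 = 7
(a ⇒ b) ⇒ b = 7 ⇒ 6 = 6
¬((a ⇒ b) ⇒ b) = ¬6 = 1
¬a ⇔ ¬((a ⇒ b) ⇒ b) = 4 ⇔ 1 = 4
¬(¬a ⇔ ¬((a ⇒ b) ⇒ b)) = ¬4 = 3
((((c · b) ⇔ a) · (((b ⇔ b) ⇔ c) ⇒ ¬¬c)) ⇔ ((((b ⇒ a) · a) ⇒ c) ⇔ (¬(a ⇔ c) ⇒ (a ⇔ (c · b))))) · ¬(¬a ⇔ ¬((a ⇒ b) ⇒ b)) = 7 · 3 = 3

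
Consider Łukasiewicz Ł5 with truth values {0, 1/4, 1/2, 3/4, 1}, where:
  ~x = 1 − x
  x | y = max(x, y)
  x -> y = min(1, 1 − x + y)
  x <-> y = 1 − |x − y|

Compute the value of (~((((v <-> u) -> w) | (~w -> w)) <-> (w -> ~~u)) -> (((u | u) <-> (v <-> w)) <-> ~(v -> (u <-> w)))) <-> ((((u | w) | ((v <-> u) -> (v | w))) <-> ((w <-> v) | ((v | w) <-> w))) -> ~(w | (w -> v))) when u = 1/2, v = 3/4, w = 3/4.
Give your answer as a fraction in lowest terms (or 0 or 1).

v <-> u = 3/4 <-> 1/2 = 3/4
(v <-> u) -> w = 3/4 -> 3/4 = 1
~w = ~3/4 = 1/4
~w -> w = 1/4 -> 3/4 = 1
((v <-> u) -> w) | (~w -> w) = 1 | 1 = 1
~u = ~1/2 = 1/2
~~u = ~1/2 = 1/2
w -> ~~u = 3/4 -> 1/2 = 3/4
(((v <-> u) -> w) | (~w -> w)) <-> (w -> ~~u) = 1 <-> 3/4 = 3/4
~((((v <-> u) -> w) | (~w -> w)) <-> (w -> ~~u)) = ~3/4 = 1/4
u | u = 1/2 | 1/2 = 1/2
v <-> w = 3/4 <-> 3/4 = 1
(u | u) <-> (v <-> w) = 1/2 <-> 1 = 1/2
u <-> w = 1/2 <-> 3/4 = 3/4
v -> (u <-> w) = 3/4 -> 3/4 = 1
~(v -> (u <-> w)) = ~1 = 0
((u | u) <-> (v <-> w)) <-> ~(v -> (u <-> w)) = 1/2 <-> 0 = 1/2
~((((v <-> u) -> w) | (~w -> w)) <-> (w -> ~~u)) -> (((u | u) <-> (v <-> w)) <-> ~(v -> (u <-> w))) = 1/4 -> 1/2 = 1
u | w = 1/2 | 3/4 = 3/4
v <-> u = 3/4 <-> 1/2 = 3/4
v | w = 3/4 | 3/4 = 3/4
(v <-> u) -> (v | w) = 3/4 -> 3/4 = 1
(u | w) | ((v <-> u) -> (v | w)) = 3/4 | 1 = 1
w <-> v = 3/4 <-> 3/4 = 1
v | w = 3/4 | 3/4 = 3/4
(v | w) <-> w = 3/4 <-> 3/4 = 1
(w <-> v) | ((v | w) <-> w) = 1 | 1 = 1
((u | w) | ((v <-> u) -> (v | w))) <-> ((w <-> v) | ((v | w) <-> w)) = 1 <-> 1 = 1
w -> v = 3/4 -> 3/4 = 1
w | (w -> v) = 3/4 | 1 = 1
~(w | (w -> v)) = ~1 = 0
(((u | w) | ((v <-> u) -> (v | w))) <-> ((w <-> v) | ((v | w) <-> w))) -> ~(w | (w -> v)) = 1 -> 0 = 0
(~((((v <-> u) -> w) | (~w -> w)) <-> (w -> ~~u)) -> (((u | u) <-> (v <-> w)) <-> ~(v -> (u <-> w)))) <-> ((((u | w) | ((v <-> u) -> (v | w))) <-> ((w <-> v) | ((v | w) <-> w))) -> ~(w | (w -> v))) = 1 <-> 0 = 0

0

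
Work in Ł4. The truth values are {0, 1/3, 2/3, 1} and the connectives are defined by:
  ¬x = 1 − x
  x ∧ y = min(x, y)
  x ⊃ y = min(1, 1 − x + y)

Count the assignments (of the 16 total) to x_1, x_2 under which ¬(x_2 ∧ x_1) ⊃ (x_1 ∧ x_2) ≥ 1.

4

x_1 = 0, x_2 = 0 ↦ 0  <
x_1 = 0, x_2 = 1/3 ↦ 0  <
x_1 = 0, x_2 = 2/3 ↦ 0  <
x_1 = 0, x_2 = 1 ↦ 0  <
x_1 = 1/3, x_2 = 0 ↦ 0  <
x_1 = 1/3, x_2 = 1/3 ↦ 2/3  <
x_1 = 1/3, x_2 = 2/3 ↦ 2/3  <
x_1 = 1/3, x_2 = 1 ↦ 2/3  <
x_1 = 2/3, x_2 = 0 ↦ 0  <
x_1 = 2/3, x_2 = 1/3 ↦ 2/3  <
x_1 = 2/3, x_2 = 2/3 ↦ 1  ≥
x_1 = 2/3, x_2 = 1 ↦ 1  ≥
x_1 = 1, x_2 = 0 ↦ 0  <
x_1 = 1, x_2 = 1/3 ↦ 2/3  <
x_1 = 1, x_2 = 2/3 ↦ 1  ≥
x_1 = 1, x_2 = 1 ↦ 1  ≥
So 4 of the 16 assignments meet the threshold.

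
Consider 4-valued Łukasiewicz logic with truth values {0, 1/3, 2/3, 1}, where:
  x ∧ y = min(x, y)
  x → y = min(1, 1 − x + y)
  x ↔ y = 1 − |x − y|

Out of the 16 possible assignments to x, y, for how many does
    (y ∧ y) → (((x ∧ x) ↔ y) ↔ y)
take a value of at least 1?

x = 0, y = 0 ↦ 1  ≥
x = 0, y = 1/3 ↦ 1  ≥
x = 0, y = 2/3 ↦ 1  ≥
x = 0, y = 1 ↦ 0  <
x = 1/3, y = 0 ↦ 1  ≥
x = 1/3, y = 1/3 ↦ 1  ≥
x = 1/3, y = 2/3 ↦ 1  ≥
x = 1/3, y = 1 ↦ 1/3  <
x = 2/3, y = 0 ↦ 1  ≥
x = 2/3, y = 1/3 ↦ 1  ≥
x = 2/3, y = 2/3 ↦ 1  ≥
x = 2/3, y = 1 ↦ 2/3  <
x = 1, y = 0 ↦ 1  ≥
x = 1, y = 1/3 ↦ 1  ≥
x = 1, y = 2/3 ↦ 1  ≥
x = 1, y = 1 ↦ 1  ≥
So 13 of the 16 assignments meet the threshold.

13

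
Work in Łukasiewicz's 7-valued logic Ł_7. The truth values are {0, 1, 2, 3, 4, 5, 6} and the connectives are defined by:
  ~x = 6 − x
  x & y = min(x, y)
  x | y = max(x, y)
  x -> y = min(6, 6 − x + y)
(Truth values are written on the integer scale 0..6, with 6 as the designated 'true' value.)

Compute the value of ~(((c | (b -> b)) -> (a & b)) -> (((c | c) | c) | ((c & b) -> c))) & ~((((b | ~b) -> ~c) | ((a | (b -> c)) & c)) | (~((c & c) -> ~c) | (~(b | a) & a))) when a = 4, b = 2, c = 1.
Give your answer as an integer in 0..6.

b -> b = 2 -> 2 = 6
c | (b -> b) = 1 | 6 = 6
a & b = 4 & 2 = 2
(c | (b -> b)) -> (a & b) = 6 -> 2 = 2
c | c = 1 | 1 = 1
(c | c) | c = 1 | 1 = 1
c & b = 1 & 2 = 1
(c & b) -> c = 1 -> 1 = 6
((c | c) | c) | ((c & b) -> c) = 1 | 6 = 6
((c | (b -> b)) -> (a & b)) -> (((c | c) | c) | ((c & b) -> c)) = 2 -> 6 = 6
~(((c | (b -> b)) -> (a & b)) -> (((c | c) | c) | ((c & b) -> c))) = ~6 = 0
~b = ~2 = 4
b | ~b = 2 | 4 = 4
~c = ~1 = 5
(b | ~b) -> ~c = 4 -> 5 = 6
b -> c = 2 -> 1 = 5
a | (b -> c) = 4 | 5 = 5
(a | (b -> c)) & c = 5 & 1 = 1
((b | ~b) -> ~c) | ((a | (b -> c)) & c) = 6 | 1 = 6
c & c = 1 & 1 = 1
~c = ~1 = 5
(c & c) -> ~c = 1 -> 5 = 6
~((c & c) -> ~c) = ~6 = 0
b | a = 2 | 4 = 4
~(b | a) = ~4 = 2
~(b | a) & a = 2 & 4 = 2
~((c & c) -> ~c) | (~(b | a) & a) = 0 | 2 = 2
(((b | ~b) -> ~c) | ((a | (b -> c)) & c)) | (~((c & c) -> ~c) | (~(b | a) & a)) = 6 | 2 = 6
~((((b | ~b) -> ~c) | ((a | (b -> c)) & c)) | (~((c & c) -> ~c) | (~(b | a) & a))) = ~6 = 0
~(((c | (b -> b)) -> (a & b)) -> (((c | c) | c) | ((c & b) -> c))) & ~((((b | ~b) -> ~c) | ((a | (b -> c)) & c)) | (~((c & c) -> ~c) | (~(b | a) & a))) = 0 & 0 = 0

0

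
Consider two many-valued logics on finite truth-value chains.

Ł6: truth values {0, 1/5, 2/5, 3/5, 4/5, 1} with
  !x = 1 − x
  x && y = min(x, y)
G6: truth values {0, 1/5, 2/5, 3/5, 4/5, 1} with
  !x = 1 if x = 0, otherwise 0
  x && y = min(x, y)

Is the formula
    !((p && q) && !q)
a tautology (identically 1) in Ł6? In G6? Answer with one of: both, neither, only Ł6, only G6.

In Ł6: at p = 1/5, q = 1/5 the value is 4/5 — not a tautology.
In G6: every assignment gives 1 — tautology.

only G6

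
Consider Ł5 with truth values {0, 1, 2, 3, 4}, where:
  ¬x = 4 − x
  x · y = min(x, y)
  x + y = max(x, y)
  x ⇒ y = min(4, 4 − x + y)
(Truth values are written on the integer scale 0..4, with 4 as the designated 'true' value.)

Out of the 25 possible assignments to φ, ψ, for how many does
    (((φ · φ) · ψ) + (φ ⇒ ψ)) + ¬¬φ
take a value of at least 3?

value 4: 19 assignments (counts)
value 3: 5 assignments (counts)
value 2: 1 assignment
So 24 of the 25 assignments meet the threshold.

24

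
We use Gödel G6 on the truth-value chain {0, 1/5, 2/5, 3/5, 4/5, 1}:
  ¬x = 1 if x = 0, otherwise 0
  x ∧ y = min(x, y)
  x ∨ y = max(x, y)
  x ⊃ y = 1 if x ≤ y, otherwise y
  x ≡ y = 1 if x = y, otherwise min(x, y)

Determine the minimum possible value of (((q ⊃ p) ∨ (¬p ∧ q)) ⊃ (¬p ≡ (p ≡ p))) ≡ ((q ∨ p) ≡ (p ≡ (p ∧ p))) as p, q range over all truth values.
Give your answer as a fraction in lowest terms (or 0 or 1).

0

Take p = 0, q = 0:
q ⊃ p = 0 ⊃ 0 = 1
¬p = ¬0 = 1
¬p ∧ q = 1 ∧ 0 = 0
(q ⊃ p) ∨ (¬p ∧ q) = 1 ∨ 0 = 1
¬p = ¬0 = 1
p ≡ p = 0 ≡ 0 = 1
¬p ≡ (p ≡ p) = 1 ≡ 1 = 1
((q ⊃ p) ∨ (¬p ∧ q)) ⊃ (¬p ≡ (p ≡ p)) = 1 ⊃ 1 = 1
q ∨ p = 0 ∨ 0 = 0
p ∧ p = 0 ∧ 0 = 0
p ≡ (p ∧ p) = 0 ≡ 0 = 1
(q ∨ p) ≡ (p ≡ (p ∧ p)) = 0 ≡ 1 = 0
(((q ⊃ p) ∨ (¬p ∧ q)) ⊃ (¬p ≡ (p ≡ p))) ≡ ((q ∨ p) ≡ (p ≡ (p ∧ p))) = 1 ≡ 0 = 0
No assignment yields a value below 0, so this is the minimum.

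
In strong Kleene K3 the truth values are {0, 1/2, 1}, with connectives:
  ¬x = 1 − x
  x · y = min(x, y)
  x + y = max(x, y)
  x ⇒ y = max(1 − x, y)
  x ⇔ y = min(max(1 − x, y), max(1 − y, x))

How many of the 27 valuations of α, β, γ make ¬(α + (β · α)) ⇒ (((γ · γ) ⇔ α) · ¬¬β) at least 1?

value 1: 10 assignments (counts)
value 1/2: 12 assignments
value 0: 5 assignments
So 10 of the 27 assignments meet the threshold.

10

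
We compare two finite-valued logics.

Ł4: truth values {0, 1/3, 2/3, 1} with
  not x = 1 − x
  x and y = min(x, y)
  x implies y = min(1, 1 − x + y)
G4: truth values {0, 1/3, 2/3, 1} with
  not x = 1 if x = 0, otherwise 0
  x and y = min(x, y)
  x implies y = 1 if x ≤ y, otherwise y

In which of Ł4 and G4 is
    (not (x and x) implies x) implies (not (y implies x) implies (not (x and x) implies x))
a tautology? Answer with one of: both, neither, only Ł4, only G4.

both

In Ł4: every assignment gives 1 — tautology.
In G4: every assignment gives 1 — tautology.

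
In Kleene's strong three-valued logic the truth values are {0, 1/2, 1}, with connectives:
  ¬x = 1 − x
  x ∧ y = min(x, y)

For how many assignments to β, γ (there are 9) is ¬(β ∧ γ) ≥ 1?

5

β = 0, γ = 0 ↦ 1  ≥
β = 0, γ = 1/2 ↦ 1  ≥
β = 0, γ = 1 ↦ 1  ≥
β = 1/2, γ = 0 ↦ 1  ≥
β = 1/2, γ = 1/2 ↦ 1/2  <
β = 1/2, γ = 1 ↦ 1/2  <
β = 1, γ = 0 ↦ 1  ≥
β = 1, γ = 1/2 ↦ 1/2  <
β = 1, γ = 1 ↦ 0  <
So 5 of the 9 assignments meet the threshold.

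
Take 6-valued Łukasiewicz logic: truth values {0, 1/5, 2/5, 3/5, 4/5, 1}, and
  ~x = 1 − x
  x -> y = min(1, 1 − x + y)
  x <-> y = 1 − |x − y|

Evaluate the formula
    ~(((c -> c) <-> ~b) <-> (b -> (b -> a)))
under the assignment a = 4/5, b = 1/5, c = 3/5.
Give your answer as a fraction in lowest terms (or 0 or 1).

1/5

c -> c = 3/5 -> 3/5 = 1
~b = ~1/5 = 4/5
(c -> c) <-> ~b = 1 <-> 4/5 = 4/5
b -> a = 1/5 -> 4/5 = 1
b -> (b -> a) = 1/5 -> 1 = 1
((c -> c) <-> ~b) <-> (b -> (b -> a)) = 4/5 <-> 1 = 4/5
~(((c -> c) <-> ~b) <-> (b -> (b -> a))) = ~4/5 = 1/5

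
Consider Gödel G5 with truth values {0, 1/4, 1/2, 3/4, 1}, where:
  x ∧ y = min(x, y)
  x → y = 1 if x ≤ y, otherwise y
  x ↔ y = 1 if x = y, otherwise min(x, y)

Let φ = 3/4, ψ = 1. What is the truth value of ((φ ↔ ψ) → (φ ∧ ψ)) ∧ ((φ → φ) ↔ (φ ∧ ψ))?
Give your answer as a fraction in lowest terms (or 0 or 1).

3/4

φ ↔ ψ = 3/4 ↔ 1 = 3/4
φ ∧ ψ = 3/4 ∧ 1 = 3/4
(φ ↔ ψ) → (φ ∧ ψ) = 3/4 → 3/4 = 1
φ → φ = 3/4 → 3/4 = 1
φ ∧ ψ = 3/4 ∧ 1 = 3/4
(φ → φ) ↔ (φ ∧ ψ) = 1 ↔ 3/4 = 3/4
((φ ↔ ψ) → (φ ∧ ψ)) ∧ ((φ → φ) ↔ (φ ∧ ψ)) = 1 ∧ 3/4 = 3/4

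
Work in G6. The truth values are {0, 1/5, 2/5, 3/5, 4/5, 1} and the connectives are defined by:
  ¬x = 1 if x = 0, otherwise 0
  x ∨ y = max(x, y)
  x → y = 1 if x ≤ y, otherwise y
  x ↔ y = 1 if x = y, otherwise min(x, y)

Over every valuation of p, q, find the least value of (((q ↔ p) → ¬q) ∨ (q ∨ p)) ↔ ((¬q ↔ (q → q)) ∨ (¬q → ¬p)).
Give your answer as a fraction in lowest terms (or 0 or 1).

Take p = 1/5, q = 1/5:
q ↔ p = 1/5 ↔ 1/5 = 1
¬q = ¬1/5 = 0
(q ↔ p) → ¬q = 1 → 0 = 0
q ∨ p = 1/5 ∨ 1/5 = 1/5
((q ↔ p) → ¬q) ∨ (q ∨ p) = 0 ∨ 1/5 = 1/5
¬q = ¬1/5 = 0
q → q = 1/5 → 1/5 = 1
¬q ↔ (q → q) = 0 ↔ 1 = 0
¬q = ¬1/5 = 0
¬p = ¬1/5 = 0
¬q → ¬p = 0 → 0 = 1
(¬q ↔ (q → q)) ∨ (¬q → ¬p) = 0 ∨ 1 = 1
(((q ↔ p) → ¬q) ∨ (q ∨ p)) ↔ ((¬q ↔ (q → q)) ∨ (¬q → ¬p)) = 1/5 ↔ 1 = 1/5
No assignment yields a value below 1/5, so this is the minimum.

1/5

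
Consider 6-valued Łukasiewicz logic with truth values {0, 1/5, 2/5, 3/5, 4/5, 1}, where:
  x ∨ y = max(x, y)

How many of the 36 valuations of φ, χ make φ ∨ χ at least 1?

11

value 1: 11 assignments (counts)
value 4/5: 9 assignments
value 3/5: 7 assignments
value 2/5: 5 assignments
value 1/5: 3 assignments
value 0: 1 assignment
So 11 of the 36 assignments meet the threshold.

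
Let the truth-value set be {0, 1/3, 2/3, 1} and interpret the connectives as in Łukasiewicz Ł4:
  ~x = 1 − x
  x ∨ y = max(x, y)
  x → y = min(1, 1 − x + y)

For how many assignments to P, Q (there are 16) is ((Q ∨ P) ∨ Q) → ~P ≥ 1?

P = 0, Q = 0 ↦ 1  ≥
P = 0, Q = 1/3 ↦ 1  ≥
P = 0, Q = 2/3 ↦ 1  ≥
P = 0, Q = 1 ↦ 1  ≥
P = 1/3, Q = 0 ↦ 1  ≥
P = 1/3, Q = 1/3 ↦ 1  ≥
P = 1/3, Q = 2/3 ↦ 1  ≥
P = 1/3, Q = 1 ↦ 2/3  <
P = 2/3, Q = 0 ↦ 2/3  <
P = 2/3, Q = 1/3 ↦ 2/3  <
P = 2/3, Q = 2/3 ↦ 2/3  <
P = 2/3, Q = 1 ↦ 1/3  <
P = 1, Q = 0 ↦ 0  <
P = 1, Q = 1/3 ↦ 0  <
P = 1, Q = 2/3 ↦ 0  <
P = 1, Q = 1 ↦ 0  <
So 7 of the 16 assignments meet the threshold.

7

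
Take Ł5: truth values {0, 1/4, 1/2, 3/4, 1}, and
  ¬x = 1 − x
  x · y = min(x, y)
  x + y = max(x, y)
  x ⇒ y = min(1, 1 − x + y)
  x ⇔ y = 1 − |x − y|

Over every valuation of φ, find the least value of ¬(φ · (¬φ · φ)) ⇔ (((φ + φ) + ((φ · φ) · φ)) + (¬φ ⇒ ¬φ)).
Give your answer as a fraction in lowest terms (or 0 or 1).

1/2

Take φ = 1/2:
¬φ = ¬1/2 = 1/2
¬φ · φ = 1/2 · 1/2 = 1/2
φ · (¬φ · φ) = 1/2 · 1/2 = 1/2
¬(φ · (¬φ · φ)) = ¬1/2 = 1/2
φ + φ = 1/2 + 1/2 = 1/2
φ · φ = 1/2 · 1/2 = 1/2
(φ · φ) · φ = 1/2 · 1/2 = 1/2
(φ + φ) + ((φ · φ) · φ) = 1/2 + 1/2 = 1/2
¬φ = ¬1/2 = 1/2
¬φ = ¬1/2 = 1/2
¬φ ⇒ ¬φ = 1/2 ⇒ 1/2 = 1
((φ + φ) + ((φ · φ) · φ)) + (¬φ ⇒ ¬φ) = 1/2 + 1 = 1
¬(φ · (¬φ · φ)) ⇔ (((φ + φ) + ((φ · φ) · φ)) + (¬φ ⇒ ¬φ)) = 1/2 ⇔ 1 = 1/2
No assignment yields a value below 1/2, so this is the minimum.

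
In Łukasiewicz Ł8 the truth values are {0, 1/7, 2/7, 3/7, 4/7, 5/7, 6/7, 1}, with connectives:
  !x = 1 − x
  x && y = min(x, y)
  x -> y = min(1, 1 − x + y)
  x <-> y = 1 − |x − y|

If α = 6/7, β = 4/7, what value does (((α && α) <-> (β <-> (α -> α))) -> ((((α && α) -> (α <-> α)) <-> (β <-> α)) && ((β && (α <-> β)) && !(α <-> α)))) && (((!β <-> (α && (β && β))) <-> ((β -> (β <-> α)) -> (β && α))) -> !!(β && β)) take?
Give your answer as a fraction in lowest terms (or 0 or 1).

2/7

α && α = 6/7 && 6/7 = 6/7
α -> α = 6/7 -> 6/7 = 1
β <-> (α -> α) = 4/7 <-> 1 = 4/7
(α && α) <-> (β <-> (α -> α)) = 6/7 <-> 4/7 = 5/7
α && α = 6/7 && 6/7 = 6/7
α <-> α = 6/7 <-> 6/7 = 1
(α && α) -> (α <-> α) = 6/7 -> 1 = 1
β <-> α = 4/7 <-> 6/7 = 5/7
((α && α) -> (α <-> α)) <-> (β <-> α) = 1 <-> 5/7 = 5/7
α <-> β = 6/7 <-> 4/7 = 5/7
β && (α <-> β) = 4/7 && 5/7 = 4/7
α <-> α = 6/7 <-> 6/7 = 1
!(α <-> α) = !1 = 0
(β && (α <-> β)) && !(α <-> α) = 4/7 && 0 = 0
(((α && α) -> (α <-> α)) <-> (β <-> α)) && ((β && (α <-> β)) && !(α <-> α)) = 5/7 && 0 = 0
((α && α) <-> (β <-> (α -> α))) -> ((((α && α) -> (α <-> α)) <-> (β <-> α)) && ((β && (α <-> β)) && !(α <-> α))) = 5/7 -> 0 = 2/7
!β = !4/7 = 3/7
β && β = 4/7 && 4/7 = 4/7
α && (β && β) = 6/7 && 4/7 = 4/7
!β <-> (α && (β && β)) = 3/7 <-> 4/7 = 6/7
β <-> α = 4/7 <-> 6/7 = 5/7
β -> (β <-> α) = 4/7 -> 5/7 = 1
β && α = 4/7 && 6/7 = 4/7
(β -> (β <-> α)) -> (β && α) = 1 -> 4/7 = 4/7
(!β <-> (α && (β && β))) <-> ((β -> (β <-> α)) -> (β && α)) = 6/7 <-> 4/7 = 5/7
β && β = 4/7 && 4/7 = 4/7
!(β && β) = !4/7 = 3/7
!!(β && β) = !3/7 = 4/7
((!β <-> (α && (β && β))) <-> ((β -> (β <-> α)) -> (β && α))) -> !!(β && β) = 5/7 -> 4/7 = 6/7
(((α && α) <-> (β <-> (α -> α))) -> ((((α && α) -> (α <-> α)) <-> (β <-> α)) && ((β && (α <-> β)) && !(α <-> α)))) && (((!β <-> (α && (β && β))) <-> ((β -> (β <-> α)) -> (β && α))) -> !!(β && β)) = 2/7 && 6/7 = 2/7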